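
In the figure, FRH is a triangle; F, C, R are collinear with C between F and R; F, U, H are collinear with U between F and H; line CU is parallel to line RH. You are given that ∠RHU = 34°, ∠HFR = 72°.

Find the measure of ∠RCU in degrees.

∠RCU = 106°

1. ∠FHR = 34°  [U on ray HF]
2. ∠FRH = 74°  [△FRH]
3. ∠FCU = 74°  [CU∥RH, corresponding at C]
4. ∠RCU = 106°  [linear pair at C on FR]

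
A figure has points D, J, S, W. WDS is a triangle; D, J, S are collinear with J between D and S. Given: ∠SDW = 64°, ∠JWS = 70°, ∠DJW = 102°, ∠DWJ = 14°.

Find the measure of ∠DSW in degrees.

1. ∠SJW = 78°  [linear pair at J on DS]
2. ∠JSW = 32°  [△WJS]
3. ∠DSW = 32°  [J on ray SD]

∠DSW = 32°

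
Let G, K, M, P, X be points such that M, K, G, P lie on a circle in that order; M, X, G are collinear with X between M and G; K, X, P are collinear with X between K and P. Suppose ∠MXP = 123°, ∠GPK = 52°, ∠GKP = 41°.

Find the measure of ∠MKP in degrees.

1. ∠GXK = 123°  [vertical angles at X]
2. ∠GMK = 52°  [same arc KG]
3. ∠KXM = 57°  [linear pair at X on MG]
4. ∠MKP = 71°  [△MXK]

∠MKP = 71°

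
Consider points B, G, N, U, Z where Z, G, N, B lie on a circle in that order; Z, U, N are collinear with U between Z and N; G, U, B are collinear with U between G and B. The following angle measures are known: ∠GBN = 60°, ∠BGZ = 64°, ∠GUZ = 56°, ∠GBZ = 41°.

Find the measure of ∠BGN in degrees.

1. ∠GUN = 124°  [linear pair at U on ZN]
2. ∠GNZ = 41°  [same arc ZG]
3. ∠BGN = 15°  [△GUN]

∠BGN = 15°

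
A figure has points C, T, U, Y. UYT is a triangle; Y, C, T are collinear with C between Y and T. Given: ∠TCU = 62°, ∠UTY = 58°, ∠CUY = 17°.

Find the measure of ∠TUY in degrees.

∠TUY = 77°

1. ∠UCY = 118°  [linear pair at C on YT]
2. ∠CYU = 45°  [△UYC]
3. ∠TYU = 45°  [C on ray YT]
4. ∠TUY = 77°  [△UYT]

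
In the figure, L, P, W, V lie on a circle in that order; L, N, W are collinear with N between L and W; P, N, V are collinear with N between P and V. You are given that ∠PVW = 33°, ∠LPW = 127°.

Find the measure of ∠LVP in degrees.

∠LVP = 20°

1. ∠PLW = 33°  [same arc PW]
2. ∠LWP = 20°  [△LPW]
3. ∠LVP = 20°  [same arc LP]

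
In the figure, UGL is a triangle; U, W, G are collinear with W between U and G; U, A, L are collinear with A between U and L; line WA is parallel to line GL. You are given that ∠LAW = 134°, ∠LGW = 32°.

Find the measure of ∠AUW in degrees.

∠AUW = 102°

1. ∠UAW = 46°  [linear pair at A on UL]
2. ∠LGU = 32°  [W on ray GU]
3. ∠GLU = 46°  [WA∥GL, corresponding at A]
4. ∠GUL = 102°  [△UGL]
5. ∠AUW = 102°  [W on UG, A on UL]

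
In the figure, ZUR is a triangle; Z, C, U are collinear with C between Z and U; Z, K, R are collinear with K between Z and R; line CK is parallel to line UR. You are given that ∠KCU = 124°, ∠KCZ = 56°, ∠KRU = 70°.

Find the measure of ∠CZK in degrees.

∠CZK = 54°

1. ∠RUZ = 56°  [CK∥UR, corresponding at C]
2. ∠URZ = 70°  [K on ray RZ]
3. ∠RZU = 54°  [△ZUR]
4. ∠CZK = 54°  [C on ZU, K on ZR]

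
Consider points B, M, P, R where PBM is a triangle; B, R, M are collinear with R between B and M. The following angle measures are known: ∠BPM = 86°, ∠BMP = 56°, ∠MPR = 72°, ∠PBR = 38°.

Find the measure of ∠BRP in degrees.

∠BRP = 128°

1. ∠PMR = 56°  [R on ray MB]
2. ∠MRP = 52°  [△PRM]
3. ∠BRP = 128°  [linear pair at R on BM]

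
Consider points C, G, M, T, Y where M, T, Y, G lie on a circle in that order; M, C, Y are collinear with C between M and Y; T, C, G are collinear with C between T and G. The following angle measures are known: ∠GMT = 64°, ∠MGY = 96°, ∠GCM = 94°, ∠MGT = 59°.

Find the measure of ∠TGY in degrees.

∠TGY = 37°

1. ∠GTM = 57°  [△MTG]
2. ∠GCY = 86°  [linear pair at C on MY]
3. ∠GYM = 57°  [same arc MG]
4. ∠TGY = 37°  [△YCG]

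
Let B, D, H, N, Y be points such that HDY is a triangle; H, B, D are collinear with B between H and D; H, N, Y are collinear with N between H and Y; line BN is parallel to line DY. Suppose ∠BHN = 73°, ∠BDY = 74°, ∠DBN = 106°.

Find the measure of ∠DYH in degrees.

1. ∠DHY = 73°  [B on HD, N on HY]
2. ∠HDY = 74°  [B on ray DH]
3. ∠DYH = 33°  [△HDY]

∠DYH = 33°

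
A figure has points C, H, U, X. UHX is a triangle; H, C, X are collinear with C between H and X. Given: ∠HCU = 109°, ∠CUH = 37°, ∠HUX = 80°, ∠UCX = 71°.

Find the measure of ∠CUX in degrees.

1. ∠CHU = 34°  [△UHC]
2. ∠UHX = 34°  [C on ray HX]
3. ∠HXU = 66°  [△UHX]
4. ∠CXU = 66°  [C on ray XH]
5. ∠CUX = 43°  [△UCX]

∠CUX = 43°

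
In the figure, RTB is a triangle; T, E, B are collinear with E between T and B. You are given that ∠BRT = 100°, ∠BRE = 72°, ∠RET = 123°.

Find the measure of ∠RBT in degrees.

∠RBT = 51°

1. ∠BER = 57°  [linear pair at E on TB]
2. ∠EBR = 51°  [△REB]
3. ∠RBT = 51°  [E on ray BT]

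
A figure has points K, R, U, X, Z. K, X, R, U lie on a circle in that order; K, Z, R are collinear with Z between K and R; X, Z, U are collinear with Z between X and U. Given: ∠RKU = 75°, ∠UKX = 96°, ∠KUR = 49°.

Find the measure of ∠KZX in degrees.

∠KZX = 103°

1. ∠RXU = 75°  [same arc RU]
2. ∠KRU = 56°  [△KRU]
3. ∠URX = 84°  [cyclic KXRU, opposite ∠K+∠R]
4. ∠RUX = 21°  [△XRU]
5. ∠KXU = 56°  [same arc KU]
6. ∠RKX = 21°  [same arc XR]
7. ∠KZX = 103°  [△KZX]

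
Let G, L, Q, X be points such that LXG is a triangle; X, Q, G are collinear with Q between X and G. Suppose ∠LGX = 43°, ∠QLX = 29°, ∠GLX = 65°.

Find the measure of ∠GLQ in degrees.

∠GLQ = 36°

1. ∠GXL = 72°  [△LXG]
2. ∠LGQ = 43°  [Q on ray GX]
3. ∠LXQ = 72°  [Q on ray XG]
4. ∠LQX = 79°  [△LXQ]
5. ∠GQL = 101°  [linear pair at Q on XG]
6. ∠GLQ = 36°  [△LQG]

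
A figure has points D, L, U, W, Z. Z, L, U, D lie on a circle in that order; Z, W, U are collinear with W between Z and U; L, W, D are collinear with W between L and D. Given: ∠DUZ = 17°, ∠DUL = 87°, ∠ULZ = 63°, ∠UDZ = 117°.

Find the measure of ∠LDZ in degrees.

∠LDZ = 70°

1. ∠DLZ = 17°  [same arc ZD]
2. ∠DZL = 93°  [cyclic ZLUD, opposite ∠Z+∠U]
3. ∠LDZ = 70°  [△ZLD]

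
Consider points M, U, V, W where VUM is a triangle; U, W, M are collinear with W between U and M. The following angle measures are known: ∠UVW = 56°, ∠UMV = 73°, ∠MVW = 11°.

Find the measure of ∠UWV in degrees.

1. ∠VMW = 73°  [W on ray MU]
2. ∠MWV = 96°  [△VWM]
3. ∠UWV = 84°  [linear pair at W on UM]

∠UWV = 84°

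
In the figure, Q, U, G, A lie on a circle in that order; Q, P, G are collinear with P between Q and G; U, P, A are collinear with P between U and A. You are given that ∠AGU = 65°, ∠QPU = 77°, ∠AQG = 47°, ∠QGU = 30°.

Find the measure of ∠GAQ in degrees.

∠GAQ = 98°

1. ∠AQU = 115°  [cyclic QUGA, opposite ∠Q+∠G]
2. ∠QAU = 30°  [same arc QU]
3. ∠AUQ = 35°  [△QUA]
4. ∠AGQ = 35°  [same arc QA]
5. ∠GAQ = 98°  [△QGA]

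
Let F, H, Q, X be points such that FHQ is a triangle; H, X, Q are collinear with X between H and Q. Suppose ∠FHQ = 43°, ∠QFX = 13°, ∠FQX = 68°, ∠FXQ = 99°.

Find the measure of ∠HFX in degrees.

∠HFX = 56°

1. ∠FHX = 43°  [X on ray HQ]
2. ∠FXH = 81°  [linear pair at X on HQ]
3. ∠HFX = 56°  [△FHX]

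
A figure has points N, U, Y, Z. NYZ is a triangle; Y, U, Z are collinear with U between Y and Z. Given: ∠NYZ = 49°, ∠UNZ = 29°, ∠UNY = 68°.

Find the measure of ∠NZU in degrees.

∠NZU = 34°

1. ∠NYU = 49°  [U on ray YZ]
2. ∠NUY = 63°  [△NYU]
3. ∠NUZ = 117°  [linear pair at U on YZ]
4. ∠NZU = 34°  [△NUZ]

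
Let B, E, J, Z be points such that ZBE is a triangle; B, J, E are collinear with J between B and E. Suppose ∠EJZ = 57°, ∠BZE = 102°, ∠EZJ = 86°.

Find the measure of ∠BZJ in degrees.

1. ∠JEZ = 37°  [△ZJE]
2. ∠BJZ = 123°  [linear pair at J on BE]
3. ∠BEZ = 37°  [J on ray EB]
4. ∠EBZ = 41°  [△ZBE]
5. ∠JBZ = 41°  [J on ray BE]
6. ∠BZJ = 16°  [△ZBJ]

∠BZJ = 16°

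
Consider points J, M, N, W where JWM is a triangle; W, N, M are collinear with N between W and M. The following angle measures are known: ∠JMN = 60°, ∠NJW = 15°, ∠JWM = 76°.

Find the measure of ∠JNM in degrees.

∠JNM = 91°

1. ∠JWN = 76°  [N on ray WM]
2. ∠JNW = 89°  [△JWN]
3. ∠JNM = 91°  [linear pair at N on WM]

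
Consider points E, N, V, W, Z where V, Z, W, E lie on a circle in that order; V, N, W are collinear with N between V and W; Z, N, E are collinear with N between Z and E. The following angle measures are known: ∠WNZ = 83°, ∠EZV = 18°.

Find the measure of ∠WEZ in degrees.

1. ∠ENV = 83°  [vertical angles at N]
2. ∠EWV = 18°  [same arc VE]
3. ∠ENW = 97°  [linear pair at N on VW]
4. ∠WEZ = 65°  [△WNE]

∠WEZ = 65°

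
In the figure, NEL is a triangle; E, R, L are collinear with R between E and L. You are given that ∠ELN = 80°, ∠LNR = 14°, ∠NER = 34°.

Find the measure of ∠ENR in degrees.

1. ∠NLR = 80°  [R on ray LE]
2. ∠LRN = 86°  [△NRL]
3. ∠ERN = 94°  [linear pair at R on EL]
4. ∠ENR = 52°  [△NER]

∠ENR = 52°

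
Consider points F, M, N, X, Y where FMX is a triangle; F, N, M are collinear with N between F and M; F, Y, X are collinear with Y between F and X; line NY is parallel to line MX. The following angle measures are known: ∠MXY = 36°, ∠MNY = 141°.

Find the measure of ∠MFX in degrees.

1. ∠FXM = 36°  [Y on ray XF]
2. ∠FNY = 39°  [linear pair at N on FM]
3. ∠FYN = 36°  [NY∥MX, corresponding at Y]
4. ∠NFY = 105°  [△FNY]
5. ∠MFX = 105°  [N on FM, Y on FX]

∠MFX = 105°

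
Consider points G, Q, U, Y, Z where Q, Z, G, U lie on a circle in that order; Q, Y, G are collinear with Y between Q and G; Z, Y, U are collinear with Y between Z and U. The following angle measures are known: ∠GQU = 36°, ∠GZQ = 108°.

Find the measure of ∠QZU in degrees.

∠QZU = 72°

1. ∠GUQ = 72°  [cyclic QZGU, opposite ∠Z+∠U]
2. ∠QGU = 72°  [△QGU]
3. ∠QZU = 72°  [same arc QU]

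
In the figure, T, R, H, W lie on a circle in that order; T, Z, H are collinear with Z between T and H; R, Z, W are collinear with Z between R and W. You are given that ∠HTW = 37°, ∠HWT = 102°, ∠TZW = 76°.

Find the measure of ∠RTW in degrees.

1. ∠THW = 41°  [△THW]
2. ∠RWT = 67°  [△TZW]
3. ∠TRW = 41°  [same arc TW]
4. ∠RTW = 72°  [△TRW]

∠RTW = 72°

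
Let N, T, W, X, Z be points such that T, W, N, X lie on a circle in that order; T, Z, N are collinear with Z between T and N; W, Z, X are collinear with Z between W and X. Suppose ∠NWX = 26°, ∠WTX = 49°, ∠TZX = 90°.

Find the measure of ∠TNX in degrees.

1. ∠WNX = 131°  [cyclic TWNX, opposite ∠T+∠N]
2. ∠NZX = 90°  [linear pair at Z on TN]
3. ∠NXW = 23°  [△WNX]
4. ∠TNX = 67°  [△NZX]

∠TNX = 67°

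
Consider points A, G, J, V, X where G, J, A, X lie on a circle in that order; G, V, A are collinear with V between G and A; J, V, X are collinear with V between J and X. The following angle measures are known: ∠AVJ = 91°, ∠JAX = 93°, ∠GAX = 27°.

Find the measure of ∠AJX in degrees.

1. ∠GVX = 91°  [vertical angles at V]
2. ∠AVX = 89°  [linear pair at V on GA]
3. ∠AXJ = 64°  [△AVX]
4. ∠AJX = 23°  [△JAX]

∠AJX = 23°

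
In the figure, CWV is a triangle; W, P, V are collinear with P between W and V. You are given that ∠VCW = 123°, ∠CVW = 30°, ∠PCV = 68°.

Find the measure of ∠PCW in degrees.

1. ∠CWV = 27°  [△CWV]
2. ∠CVP = 30°  [P on ray VW]
3. ∠CPV = 82°  [△CPV]
4. ∠CWP = 27°  [P on ray WV]
5. ∠CPW = 98°  [linear pair at P on WV]
6. ∠PCW = 55°  [△CWP]

∠PCW = 55°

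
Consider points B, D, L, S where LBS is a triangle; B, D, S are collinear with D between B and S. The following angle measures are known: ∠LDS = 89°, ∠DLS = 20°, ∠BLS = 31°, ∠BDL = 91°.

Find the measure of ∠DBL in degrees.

1. ∠DSL = 71°  [△LDS]
2. ∠BSL = 71°  [D on ray SB]
3. ∠LBS = 78°  [△LBS]
4. ∠DBL = 78°  [D on ray BS]

∠DBL = 78°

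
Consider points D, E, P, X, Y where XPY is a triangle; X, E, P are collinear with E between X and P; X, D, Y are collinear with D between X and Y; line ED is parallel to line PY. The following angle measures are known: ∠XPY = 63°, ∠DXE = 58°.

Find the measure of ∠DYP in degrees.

1. ∠DEX = 63°  [ED∥PY, corresponding at E]
2. ∠EDX = 59°  [△XED]
3. ∠EDY = 121°  [linear pair at D on XY]
4. ∠DYP = 59°  [ED∥PY, co-interior at Y–D]

∠DYP = 59°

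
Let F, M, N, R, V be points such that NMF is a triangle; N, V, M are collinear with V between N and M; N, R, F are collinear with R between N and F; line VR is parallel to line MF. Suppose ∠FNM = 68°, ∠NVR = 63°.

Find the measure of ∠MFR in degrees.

1. ∠RNV = 68°  [V on NM, R on NF]
2. ∠NRV = 49°  [△NVR]
3. ∠FRV = 131°  [linear pair at R on NF]
4. ∠MFR = 49°  [VR∥MF, co-interior at F–R]

∠MFR = 49°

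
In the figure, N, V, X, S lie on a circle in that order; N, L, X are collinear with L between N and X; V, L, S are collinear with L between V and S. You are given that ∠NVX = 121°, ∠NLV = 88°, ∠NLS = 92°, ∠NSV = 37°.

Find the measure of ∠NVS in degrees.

∠NVS = 70°

1. ∠NSX = 59°  [cyclic NVXS, opposite ∠V+∠S]
2. ∠SNX = 51°  [△NLS]
3. ∠NXS = 70°  [△NXS]
4. ∠NVS = 70°  [same arc NS]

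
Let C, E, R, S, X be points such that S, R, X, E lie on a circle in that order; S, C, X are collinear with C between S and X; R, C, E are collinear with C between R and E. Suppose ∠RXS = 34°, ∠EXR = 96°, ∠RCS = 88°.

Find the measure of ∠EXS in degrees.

∠EXS = 62°

1. ∠RES = 34°  [same arc SR]
2. ∠ESR = 84°  [cyclic SRXE, opposite ∠S+∠X]
3. ∠ERS = 62°  [△SRE]
4. ∠EXS = 62°  [same arc SE]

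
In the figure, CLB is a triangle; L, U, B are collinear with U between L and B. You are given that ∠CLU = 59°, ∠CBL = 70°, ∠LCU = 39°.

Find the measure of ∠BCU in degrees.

1. ∠CUL = 82°  [△CLU]
2. ∠CBU = 70°  [U on ray BL]
3. ∠BUC = 98°  [linear pair at U on LB]
4. ∠BCU = 12°  [△CUB]

∠BCU = 12°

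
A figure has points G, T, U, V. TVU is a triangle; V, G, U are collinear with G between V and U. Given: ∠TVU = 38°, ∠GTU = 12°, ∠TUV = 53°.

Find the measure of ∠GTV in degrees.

1. ∠GVT = 38°  [G on ray VU]
2. ∠GUT = 53°  [G on ray UV]
3. ∠TGU = 115°  [△TGU]
4. ∠TGV = 65°  [linear pair at G on VU]
5. ∠GTV = 77°  [△TVG]

∠GTV = 77°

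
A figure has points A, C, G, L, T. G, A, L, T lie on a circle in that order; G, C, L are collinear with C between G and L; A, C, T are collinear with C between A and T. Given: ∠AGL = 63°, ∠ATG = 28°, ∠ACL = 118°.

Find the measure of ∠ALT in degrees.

∠ALT = 83°

1. ∠ATL = 63°  [same arc AL]
2. ∠ALG = 28°  [same arc GA]
3. ∠LAT = 34°  [△ACL]
4. ∠ALT = 83°  [△ALT]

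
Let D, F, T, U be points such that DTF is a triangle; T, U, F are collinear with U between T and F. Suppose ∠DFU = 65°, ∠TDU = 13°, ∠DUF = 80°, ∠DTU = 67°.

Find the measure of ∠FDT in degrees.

∠FDT = 48°

1. ∠DFT = 65°  [U on ray FT]
2. ∠DTF = 67°  [U on ray TF]
3. ∠FDT = 48°  [△DTF]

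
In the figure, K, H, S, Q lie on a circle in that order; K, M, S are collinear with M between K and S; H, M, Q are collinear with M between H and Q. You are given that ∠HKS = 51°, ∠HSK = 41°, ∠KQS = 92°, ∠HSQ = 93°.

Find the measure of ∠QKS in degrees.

1. ∠HQS = 51°  [same arc HS]
2. ∠QHS = 36°  [△HSQ]
3. ∠QKS = 36°  [same arc SQ]

∠QKS = 36°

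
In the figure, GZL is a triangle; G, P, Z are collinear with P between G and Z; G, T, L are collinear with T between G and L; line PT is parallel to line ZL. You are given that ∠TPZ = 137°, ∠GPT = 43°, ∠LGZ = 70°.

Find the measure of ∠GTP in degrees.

1. ∠GZL = 43°  [PT∥ZL, corresponding at P]
2. ∠GLZ = 67°  [△GZL]
3. ∠GTP = 67°  [PT∥ZL, corresponding at T]

∠GTP = 67°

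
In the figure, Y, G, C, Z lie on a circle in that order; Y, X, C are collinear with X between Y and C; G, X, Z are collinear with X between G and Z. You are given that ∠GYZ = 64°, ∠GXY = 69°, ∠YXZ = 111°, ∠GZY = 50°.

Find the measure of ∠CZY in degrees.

1. ∠YGZ = 66°  [△YGZ]
2. ∠CYZ = 19°  [△YXZ]
3. ∠YCZ = 66°  [same arc YZ]
4. ∠CZY = 95°  [△YCZ]

∠CZY = 95°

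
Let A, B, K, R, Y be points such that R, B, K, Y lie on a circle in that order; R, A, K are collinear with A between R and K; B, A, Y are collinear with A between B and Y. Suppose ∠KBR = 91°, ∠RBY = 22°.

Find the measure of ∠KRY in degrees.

1. ∠KYR = 89°  [cyclic RBKY, opposite ∠B+∠Y]
2. ∠RKY = 22°  [same arc RY]
3. ∠KRY = 69°  [△RKY]

∠KRY = 69°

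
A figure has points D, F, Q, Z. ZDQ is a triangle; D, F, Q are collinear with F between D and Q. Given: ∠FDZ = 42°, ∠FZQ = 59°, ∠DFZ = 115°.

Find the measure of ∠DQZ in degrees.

1. ∠QFZ = 65°  [linear pair at F on DQ]
2. ∠FQZ = 56°  [△ZFQ]
3. ∠DQZ = 56°  [F on ray QD]

∠DQZ = 56°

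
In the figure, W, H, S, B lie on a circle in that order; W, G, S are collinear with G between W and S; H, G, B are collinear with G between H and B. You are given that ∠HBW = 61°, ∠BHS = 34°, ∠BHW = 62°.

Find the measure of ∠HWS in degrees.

1. ∠HSW = 61°  [same arc WH]
2. ∠HGS = 85°  [△HGS]
3. ∠HGW = 95°  [linear pair at G on WS]
4. ∠HWS = 23°  [△WGH]

∠HWS = 23°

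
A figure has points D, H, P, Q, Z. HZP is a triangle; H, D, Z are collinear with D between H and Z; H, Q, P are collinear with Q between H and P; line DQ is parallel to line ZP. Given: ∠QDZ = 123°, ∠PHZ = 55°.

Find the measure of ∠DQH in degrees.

1. ∠HDQ = 57°  [linear pair at D on HZ]
2. ∠DHQ = 55°  [D on HZ, Q on HP]
3. ∠DQH = 68°  [△HDQ]

∠DQH = 68°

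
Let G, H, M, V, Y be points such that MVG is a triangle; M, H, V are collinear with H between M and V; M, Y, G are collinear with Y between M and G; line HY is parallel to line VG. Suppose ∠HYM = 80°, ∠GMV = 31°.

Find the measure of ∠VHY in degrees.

∠VHY = 111°

1. ∠MGV = 80°  [HY∥VG, corresponding at Y]
2. ∠GVM = 69°  [△MVG]
3. ∠MHY = 69°  [HY∥VG, corresponding at H]
4. ∠VHY = 111°  [linear pair at H on MV]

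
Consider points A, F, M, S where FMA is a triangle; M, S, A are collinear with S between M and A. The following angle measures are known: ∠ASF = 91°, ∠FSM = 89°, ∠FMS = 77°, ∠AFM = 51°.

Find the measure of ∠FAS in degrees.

1. ∠AMF = 77°  [S on ray MA]
2. ∠FAM = 52°  [△FMA]
3. ∠FAS = 52°  [S on ray AM]

∠FAS = 52°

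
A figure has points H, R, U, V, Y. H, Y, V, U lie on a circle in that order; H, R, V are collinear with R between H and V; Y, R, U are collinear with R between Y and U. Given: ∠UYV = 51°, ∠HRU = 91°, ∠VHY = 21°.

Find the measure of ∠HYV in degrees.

∠HYV = 121°

1. ∠VRY = 91°  [vertical angles at R]
2. ∠HVY = 38°  [△YRV]
3. ∠HYV = 121°  [△HYV]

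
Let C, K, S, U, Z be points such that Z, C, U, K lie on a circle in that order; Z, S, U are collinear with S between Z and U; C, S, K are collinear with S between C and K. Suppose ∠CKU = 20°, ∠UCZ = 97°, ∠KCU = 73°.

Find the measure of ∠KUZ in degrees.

1. ∠UKZ = 83°  [cyclic ZCUK, opposite ∠C+∠K]
2. ∠KZU = 73°  [same arc UK]
3. ∠KUZ = 24°  [△ZUK]

∠KUZ = 24°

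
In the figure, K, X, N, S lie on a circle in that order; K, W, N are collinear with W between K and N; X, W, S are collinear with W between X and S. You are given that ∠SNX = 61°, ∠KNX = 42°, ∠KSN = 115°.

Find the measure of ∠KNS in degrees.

1. ∠SKX = 119°  [cyclic KXNS, opposite ∠K+∠N]
2. ∠KSX = 42°  [same arc KX]
3. ∠KXS = 19°  [△KXS]
4. ∠KNS = 19°  [same arc KS]

∠KNS = 19°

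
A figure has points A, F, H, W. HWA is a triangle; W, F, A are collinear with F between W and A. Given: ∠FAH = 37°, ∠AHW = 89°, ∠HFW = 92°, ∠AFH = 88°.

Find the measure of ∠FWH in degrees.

1. ∠HAW = 37°  [F on ray AW]
2. ∠AWH = 54°  [△HWA]
3. ∠FWH = 54°  [F on ray WA]

∠FWH = 54°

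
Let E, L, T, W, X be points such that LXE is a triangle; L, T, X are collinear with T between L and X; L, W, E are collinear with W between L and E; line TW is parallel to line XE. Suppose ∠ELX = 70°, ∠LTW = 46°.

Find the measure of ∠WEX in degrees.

∠WEX = 64°

1. ∠TLW = 70°  [T on LX, W on LE]
2. ∠LWT = 64°  [△LTW]
3. ∠EWT = 116°  [linear pair at W on LE]
4. ∠WEX = 64°  [TW∥XE, co-interior at E–W]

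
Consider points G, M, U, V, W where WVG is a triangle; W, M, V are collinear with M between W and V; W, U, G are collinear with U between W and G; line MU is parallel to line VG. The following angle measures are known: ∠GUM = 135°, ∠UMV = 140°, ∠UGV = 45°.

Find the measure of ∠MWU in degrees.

1. ∠MUW = 45°  [linear pair at U on WG]
2. ∠UMW = 40°  [linear pair at M on WV]
3. ∠MWU = 95°  [△WMU]

∠MWU = 95°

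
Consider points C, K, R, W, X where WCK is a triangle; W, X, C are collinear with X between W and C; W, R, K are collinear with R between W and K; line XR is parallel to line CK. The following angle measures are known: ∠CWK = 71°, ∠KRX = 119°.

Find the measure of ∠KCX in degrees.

∠KCX = 48°

1. ∠RWX = 71°  [X on WC, R on WK]
2. ∠WRX = 61°  [linear pair at R on WK]
3. ∠RXW = 48°  [△WXR]
4. ∠CXR = 132°  [linear pair at X on WC]
5. ∠KCX = 48°  [XR∥CK, co-interior at C–X]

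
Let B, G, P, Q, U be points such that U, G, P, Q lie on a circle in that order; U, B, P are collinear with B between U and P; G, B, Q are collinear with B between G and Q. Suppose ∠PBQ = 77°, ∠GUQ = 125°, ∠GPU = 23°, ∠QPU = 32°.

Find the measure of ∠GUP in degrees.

∠GUP = 71°

1. ∠GBU = 77°  [vertical angles at B]
2. ∠QGU = 32°  [same arc UQ]
3. ∠GUP = 71°  [△UBG]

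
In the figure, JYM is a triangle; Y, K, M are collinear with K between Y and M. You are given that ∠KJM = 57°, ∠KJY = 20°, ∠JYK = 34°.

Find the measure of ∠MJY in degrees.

1. ∠JKY = 126°  [△JYK]
2. ∠JYM = 34°  [K on ray YM]
3. ∠JKM = 54°  [linear pair at K on YM]
4. ∠JMK = 69°  [△JKM]
5. ∠JMY = 69°  [K on ray MY]
6. ∠MJY = 77°  [△JYM]

∠MJY = 77°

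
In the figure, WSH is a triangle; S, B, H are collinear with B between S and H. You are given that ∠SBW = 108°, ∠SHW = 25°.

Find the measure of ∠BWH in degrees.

∠BWH = 83°

1. ∠HBW = 72°  [linear pair at B on SH]
2. ∠BHW = 25°  [B on ray HS]
3. ∠BWH = 83°  [△WBH]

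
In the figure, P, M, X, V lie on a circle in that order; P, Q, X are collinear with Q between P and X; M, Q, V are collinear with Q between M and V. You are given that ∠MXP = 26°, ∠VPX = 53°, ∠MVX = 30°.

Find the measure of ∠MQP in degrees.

1. ∠VMX = 53°  [same arc XV]
2. ∠MQX = 101°  [△MQX]
3. ∠MQP = 79°  [linear pair at Q on PX]

∠MQP = 79°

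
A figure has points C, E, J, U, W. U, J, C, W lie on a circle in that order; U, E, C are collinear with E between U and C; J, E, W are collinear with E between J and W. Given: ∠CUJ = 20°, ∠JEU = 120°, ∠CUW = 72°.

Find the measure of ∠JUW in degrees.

∠JUW = 92°

1. ∠CWJ = 20°  [same arc JC]
2. ∠CJW = 72°  [same arc CW]
3. ∠JCW = 88°  [△JCW]
4. ∠JUW = 92°  [cyclic UJCW, opposite ∠U+∠C]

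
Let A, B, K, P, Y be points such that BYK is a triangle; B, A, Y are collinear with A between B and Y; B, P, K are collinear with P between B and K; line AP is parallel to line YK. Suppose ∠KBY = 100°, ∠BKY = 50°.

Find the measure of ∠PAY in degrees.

1. ∠BYK = 30°  [△BYK]
2. ∠BAP = 30°  [AP∥YK, corresponding at A]
3. ∠PAY = 150°  [linear pair at A on BY]

∠PAY = 150°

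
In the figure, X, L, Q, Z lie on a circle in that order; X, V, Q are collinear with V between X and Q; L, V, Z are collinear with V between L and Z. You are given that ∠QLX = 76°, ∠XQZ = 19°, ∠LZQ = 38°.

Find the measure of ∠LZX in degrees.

∠LZX = 66°

1. ∠QZX = 104°  [cyclic XLQZ, opposite ∠L+∠Z]
2. ∠QXZ = 57°  [△XQZ]
3. ∠QVZ = 123°  [△QVZ]
4. ∠XVZ = 57°  [linear pair at V on XQ]
5. ∠LZX = 66°  [△XVZ]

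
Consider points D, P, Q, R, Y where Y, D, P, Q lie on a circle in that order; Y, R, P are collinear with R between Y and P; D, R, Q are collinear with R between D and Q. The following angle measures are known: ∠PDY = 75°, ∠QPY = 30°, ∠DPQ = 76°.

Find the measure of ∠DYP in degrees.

1. ∠QDY = 30°  [same arc YQ]
2. ∠DYQ = 104°  [cyclic YDPQ, opposite ∠Y+∠P]
3. ∠DQY = 46°  [△YDQ]
4. ∠DPY = 46°  [same arc YD]
5. ∠DYP = 59°  [△YDP]

∠DYP = 59°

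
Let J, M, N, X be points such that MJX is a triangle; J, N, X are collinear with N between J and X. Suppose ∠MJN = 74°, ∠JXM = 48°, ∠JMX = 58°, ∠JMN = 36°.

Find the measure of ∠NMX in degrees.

∠NMX = 22°

1. ∠JNM = 70°  [△MJN]
2. ∠MXN = 48°  [N on ray XJ]
3. ∠MNX = 110°  [linear pair at N on JX]
4. ∠NMX = 22°  [△MNX]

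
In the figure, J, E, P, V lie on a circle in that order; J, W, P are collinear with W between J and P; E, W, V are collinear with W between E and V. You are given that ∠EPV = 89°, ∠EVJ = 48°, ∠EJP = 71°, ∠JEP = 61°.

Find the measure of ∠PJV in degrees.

1. ∠EJV = 91°  [cyclic JEPV, opposite ∠J+∠P]
2. ∠JEV = 41°  [△JEV]
3. ∠JVP = 119°  [cyclic JEPV, opposite ∠E+∠V]
4. ∠JPV = 41°  [same arc JV]
5. ∠PJV = 20°  [△JPV]

∠PJV = 20°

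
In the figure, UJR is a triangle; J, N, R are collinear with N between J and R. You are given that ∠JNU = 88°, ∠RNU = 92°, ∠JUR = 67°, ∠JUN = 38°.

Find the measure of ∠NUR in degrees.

∠NUR = 29°

1. ∠NJU = 54°  [△UJN]
2. ∠RJU = 54°  [N on ray JR]
3. ∠JRU = 59°  [△UJR]
4. ∠NRU = 59°  [N on ray RJ]
5. ∠NUR = 29°  [△UNR]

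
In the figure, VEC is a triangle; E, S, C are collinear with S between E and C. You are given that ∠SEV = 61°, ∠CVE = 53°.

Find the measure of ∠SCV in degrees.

∠SCV = 66°

1. ∠CEV = 61°  [S on ray EC]
2. ∠ECV = 66°  [△VEC]
3. ∠SCV = 66°  [S on ray CE]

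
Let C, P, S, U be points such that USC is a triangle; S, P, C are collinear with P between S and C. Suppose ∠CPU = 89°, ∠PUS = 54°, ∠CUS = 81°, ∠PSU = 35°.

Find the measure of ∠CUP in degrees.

∠CUP = 27°

1. ∠CSU = 35°  [P on ray SC]
2. ∠SCU = 64°  [△USC]
3. ∠PCU = 64°  [P on ray CS]
4. ∠CUP = 27°  [△UPC]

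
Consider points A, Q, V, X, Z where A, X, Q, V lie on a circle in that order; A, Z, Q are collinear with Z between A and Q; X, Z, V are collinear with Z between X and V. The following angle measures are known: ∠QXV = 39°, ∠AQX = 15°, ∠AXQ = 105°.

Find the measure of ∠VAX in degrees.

1. ∠QZX = 126°  [△XZQ]
2. ∠AVX = 15°  [same arc AX]
3. ∠QAX = 60°  [△AXQ]
4. ∠AZX = 54°  [linear pair at Z on AQ]
5. ∠AXV = 66°  [△AZX]
6. ∠VAX = 99°  [△AXV]

∠VAX = 99°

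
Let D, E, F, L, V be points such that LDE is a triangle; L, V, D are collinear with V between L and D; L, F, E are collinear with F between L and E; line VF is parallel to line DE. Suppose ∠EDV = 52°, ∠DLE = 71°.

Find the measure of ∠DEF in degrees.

1. ∠EDL = 52°  [V on ray DL]
2. ∠DEL = 57°  [△LDE]
3. ∠DEF = 57°  [F on ray EL]

∠DEF = 57°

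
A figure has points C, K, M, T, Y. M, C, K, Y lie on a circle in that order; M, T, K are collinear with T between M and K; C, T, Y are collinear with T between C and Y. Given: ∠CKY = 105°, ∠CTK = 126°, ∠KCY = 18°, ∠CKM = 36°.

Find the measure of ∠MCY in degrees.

1. ∠CMY = 75°  [cyclic MCKY, opposite ∠M+∠K]
2. ∠CYM = 36°  [same arc MC]
3. ∠MCY = 69°  [△MCY]

∠MCY = 69°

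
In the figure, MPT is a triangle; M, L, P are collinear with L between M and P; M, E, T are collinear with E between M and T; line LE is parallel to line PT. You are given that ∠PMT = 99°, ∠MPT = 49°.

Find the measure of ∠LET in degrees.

1. ∠MTP = 32°  [△MPT]
2. ∠LEM = 32°  [LE∥PT, corresponding at E]
3. ∠LET = 148°  [linear pair at E on MT]

∠LET = 148°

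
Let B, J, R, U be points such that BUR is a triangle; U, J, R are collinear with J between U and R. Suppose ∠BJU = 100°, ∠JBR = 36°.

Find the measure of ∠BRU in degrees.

∠BRU = 64°

1. ∠BJR = 80°  [linear pair at J on UR]
2. ∠BRJ = 64°  [△BJR]
3. ∠BRU = 64°  [J on ray RU]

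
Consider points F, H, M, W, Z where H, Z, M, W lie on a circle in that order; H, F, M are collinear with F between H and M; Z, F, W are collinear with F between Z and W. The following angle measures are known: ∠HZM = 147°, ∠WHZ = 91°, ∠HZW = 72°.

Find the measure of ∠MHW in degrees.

1. ∠HWM = 33°  [cyclic HZMW, opposite ∠Z+∠W]
2. ∠HMW = 72°  [same arc HW]
3. ∠MHW = 75°  [△HMW]

∠MHW = 75°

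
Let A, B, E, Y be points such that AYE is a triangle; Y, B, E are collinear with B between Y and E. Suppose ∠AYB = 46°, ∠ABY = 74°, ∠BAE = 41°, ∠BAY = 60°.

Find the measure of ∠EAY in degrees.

1. ∠AYE = 46°  [B on ray YE]
2. ∠ABE = 106°  [linear pair at B on YE]
3. ∠AEB = 33°  [△ABE]
4. ∠AEY = 33°  [B on ray EY]
5. ∠EAY = 101°  [△AYE]

∠EAY = 101°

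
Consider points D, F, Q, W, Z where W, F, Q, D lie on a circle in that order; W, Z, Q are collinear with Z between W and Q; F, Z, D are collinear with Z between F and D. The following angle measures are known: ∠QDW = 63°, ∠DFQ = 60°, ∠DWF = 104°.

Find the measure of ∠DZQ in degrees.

∠DZQ = 79°

1. ∠DWQ = 60°  [same arc QD]
2. ∠DQF = 76°  [cyclic WFQD, opposite ∠W+∠Q]
3. ∠DQW = 57°  [△WQD]
4. ∠FDQ = 44°  [△FQD]
5. ∠DZQ = 79°  [△QZD]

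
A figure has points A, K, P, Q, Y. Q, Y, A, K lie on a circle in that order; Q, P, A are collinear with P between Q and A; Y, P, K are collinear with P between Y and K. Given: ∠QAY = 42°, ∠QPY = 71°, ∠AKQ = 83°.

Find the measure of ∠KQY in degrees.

∠KQY = 70°

1. ∠QKY = 42°  [same arc QY]
2. ∠AYQ = 97°  [cyclic QYAK, opposite ∠Y+∠K]
3. ∠AQY = 41°  [△QYA]
4. ∠KYQ = 68°  [△QPY]
5. ∠KQY = 70°  [△QYK]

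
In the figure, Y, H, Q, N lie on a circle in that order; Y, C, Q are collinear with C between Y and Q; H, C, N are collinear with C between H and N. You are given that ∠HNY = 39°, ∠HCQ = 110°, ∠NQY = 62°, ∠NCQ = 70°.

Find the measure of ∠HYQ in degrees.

∠HYQ = 48°

1. ∠HCY = 70°  [linear pair at C on YQ]
2. ∠NHY = 62°  [same arc YN]
3. ∠HYQ = 48°  [△YCH]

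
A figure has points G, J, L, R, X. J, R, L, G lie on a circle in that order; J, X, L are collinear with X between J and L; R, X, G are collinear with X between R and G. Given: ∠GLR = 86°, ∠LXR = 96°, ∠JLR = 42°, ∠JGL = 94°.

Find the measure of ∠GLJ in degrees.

1. ∠GJR = 94°  [cyclic JRLG, opposite ∠J+∠L]
2. ∠JGR = 42°  [same arc JR]
3. ∠GRJ = 44°  [△JRG]
4. ∠GLJ = 44°  [same arc JG]

∠GLJ = 44°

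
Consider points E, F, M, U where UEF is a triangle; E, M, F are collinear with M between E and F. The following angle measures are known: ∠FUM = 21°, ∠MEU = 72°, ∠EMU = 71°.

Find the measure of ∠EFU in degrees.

∠EFU = 50°

1. ∠FMU = 109°  [linear pair at M on EF]
2. ∠MFU = 50°  [△UMF]
3. ∠EFU = 50°  [M on ray FE]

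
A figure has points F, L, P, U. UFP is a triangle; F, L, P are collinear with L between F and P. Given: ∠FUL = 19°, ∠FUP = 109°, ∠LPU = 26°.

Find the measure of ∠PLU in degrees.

1. ∠FPU = 26°  [L on ray PF]
2. ∠PFU = 45°  [△UFP]
3. ∠LFU = 45°  [L on ray FP]
4. ∠FLU = 116°  [△UFL]
5. ∠PLU = 64°  [linear pair at L on FP]

∠PLU = 64°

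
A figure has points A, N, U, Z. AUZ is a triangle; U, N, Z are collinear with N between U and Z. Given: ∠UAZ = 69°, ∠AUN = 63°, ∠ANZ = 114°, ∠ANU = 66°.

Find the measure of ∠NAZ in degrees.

∠NAZ = 18°

1. ∠AUZ = 63°  [N on ray UZ]
2. ∠AZU = 48°  [△AUZ]
3. ∠AZN = 48°  [N on ray ZU]
4. ∠NAZ = 18°  [△ANZ]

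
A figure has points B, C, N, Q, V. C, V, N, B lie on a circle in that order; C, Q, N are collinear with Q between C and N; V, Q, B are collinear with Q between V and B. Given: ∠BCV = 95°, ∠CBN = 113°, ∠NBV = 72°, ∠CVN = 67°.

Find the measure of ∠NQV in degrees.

1. ∠BNV = 85°  [cyclic CVNB, opposite ∠C+∠N]
2. ∠NCV = 72°  [same arc VN]
3. ∠BVN = 23°  [△VNB]
4. ∠CNV = 41°  [△CVN]
5. ∠NQV = 116°  [△VQN]

∠NQV = 116°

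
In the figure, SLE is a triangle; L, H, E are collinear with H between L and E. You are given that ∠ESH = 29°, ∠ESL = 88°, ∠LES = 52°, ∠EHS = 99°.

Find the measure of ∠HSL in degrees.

∠HSL = 59°

1. ∠ELS = 40°  [△SLE]
2. ∠LHS = 81°  [linear pair at H on LE]
3. ∠HLS = 40°  [H on ray LE]
4. ∠HSL = 59°  [△SLH]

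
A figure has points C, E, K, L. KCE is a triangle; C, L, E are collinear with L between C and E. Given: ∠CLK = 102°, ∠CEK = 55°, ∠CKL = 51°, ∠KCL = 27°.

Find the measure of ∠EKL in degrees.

∠EKL = 47°

1. ∠ELK = 78°  [linear pair at L on CE]
2. ∠KEL = 55°  [L on ray EC]
3. ∠EKL = 47°  [△KLE]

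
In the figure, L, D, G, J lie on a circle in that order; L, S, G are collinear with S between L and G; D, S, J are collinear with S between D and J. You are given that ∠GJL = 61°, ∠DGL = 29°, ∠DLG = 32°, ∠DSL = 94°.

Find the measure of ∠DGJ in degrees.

1. ∠DJL = 29°  [same arc LD]
2. ∠JDL = 54°  [△LSD]
3. ∠DLJ = 97°  [△LDJ]
4. ∠DGJ = 83°  [cyclic LDGJ, opposite ∠L+∠G]

∠DGJ = 83°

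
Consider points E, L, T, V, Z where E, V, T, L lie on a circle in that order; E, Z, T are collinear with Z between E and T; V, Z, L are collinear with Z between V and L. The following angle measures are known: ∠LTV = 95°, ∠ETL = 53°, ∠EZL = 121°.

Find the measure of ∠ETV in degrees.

1. ∠LEV = 85°  [cyclic EVTL, opposite ∠E+∠T]
2. ∠EVL = 53°  [same arc EL]
3. ∠ELV = 42°  [△EVL]
4. ∠ETV = 42°  [same arc EV]

∠ETV = 42°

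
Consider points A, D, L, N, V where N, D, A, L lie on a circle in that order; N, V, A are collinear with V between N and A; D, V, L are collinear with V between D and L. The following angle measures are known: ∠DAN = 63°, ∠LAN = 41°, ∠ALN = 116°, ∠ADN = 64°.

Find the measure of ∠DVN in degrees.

∠DVN = 86°

1. ∠AND = 53°  [△NDA]
2. ∠LDN = 41°  [same arc NL]
3. ∠DVN = 86°  [△NVD]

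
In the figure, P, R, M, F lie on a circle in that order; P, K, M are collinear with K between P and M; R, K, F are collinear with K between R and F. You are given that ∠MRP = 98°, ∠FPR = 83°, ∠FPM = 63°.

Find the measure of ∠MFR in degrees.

∠MFR = 20°

1. ∠FMR = 97°  [cyclic PRMF, opposite ∠P+∠M]
2. ∠FRM = 63°  [same arc MF]
3. ∠MFR = 20°  [△RMF]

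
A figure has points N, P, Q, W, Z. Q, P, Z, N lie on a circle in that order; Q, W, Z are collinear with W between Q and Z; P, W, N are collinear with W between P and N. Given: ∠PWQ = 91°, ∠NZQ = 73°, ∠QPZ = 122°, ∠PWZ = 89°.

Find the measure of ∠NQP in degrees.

1. ∠NPQ = 73°  [same arc QN]
2. ∠QNZ = 58°  [cyclic QPZN, opposite ∠P+∠N]
3. ∠NWQ = 89°  [vertical angles at W]
4. ∠NQZ = 49°  [△QZN]
5. ∠PNQ = 42°  [△QWN]
6. ∠NQP = 65°  [△QPN]

∠NQP = 65°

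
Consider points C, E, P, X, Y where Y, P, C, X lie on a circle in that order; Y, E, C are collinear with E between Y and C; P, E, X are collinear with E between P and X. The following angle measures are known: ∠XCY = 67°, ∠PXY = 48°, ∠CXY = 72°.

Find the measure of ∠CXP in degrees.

1. ∠XPY = 67°  [same arc YX]
2. ∠CYX = 41°  [△YCX]
3. ∠PYX = 65°  [△YPX]
4. ∠CPX = 41°  [same arc CX]
5. ∠PCX = 115°  [cyclic YPCX, opposite ∠Y+∠C]
6. ∠CXP = 24°  [△PCX]

∠CXP = 24°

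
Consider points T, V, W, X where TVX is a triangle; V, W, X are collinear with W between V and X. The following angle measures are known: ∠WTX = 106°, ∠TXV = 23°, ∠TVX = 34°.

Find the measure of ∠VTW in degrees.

∠VTW = 17°

1. ∠TXW = 23°  [W on ray XV]
2. ∠TVW = 34°  [W on ray VX]
3. ∠TWX = 51°  [△TWX]
4. ∠TWV = 129°  [linear pair at W on VX]
5. ∠VTW = 17°  [△TVW]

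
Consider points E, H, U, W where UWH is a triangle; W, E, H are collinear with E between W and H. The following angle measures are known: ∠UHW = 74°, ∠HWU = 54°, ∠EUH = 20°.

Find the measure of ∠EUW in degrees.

∠EUW = 32°

1. ∠EHU = 74°  [E on ray HW]
2. ∠EWU = 54°  [E on ray WH]
3. ∠HEU = 86°  [△UEH]
4. ∠UEW = 94°  [linear pair at E on WH]
5. ∠EUW = 32°  [△UWE]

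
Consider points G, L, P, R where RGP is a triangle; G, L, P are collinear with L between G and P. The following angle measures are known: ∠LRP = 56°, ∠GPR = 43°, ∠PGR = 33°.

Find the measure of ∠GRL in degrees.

∠GRL = 48°

1. ∠LPR = 43°  [L on ray PG]
2. ∠LGR = 33°  [L on ray GP]
3. ∠PLR = 81°  [△RLP]
4. ∠GLR = 99°  [linear pair at L on GP]
5. ∠GRL = 48°  [△RGL]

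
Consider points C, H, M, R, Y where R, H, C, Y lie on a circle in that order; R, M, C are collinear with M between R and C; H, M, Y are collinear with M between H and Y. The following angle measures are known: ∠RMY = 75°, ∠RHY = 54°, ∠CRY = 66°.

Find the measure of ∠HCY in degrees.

∠HCY = 93°

1. ∠HYR = 39°  [△RMY]
2. ∠HRY = 87°  [△RHY]
3. ∠HCY = 93°  [cyclic RHCY, opposite ∠R+∠C]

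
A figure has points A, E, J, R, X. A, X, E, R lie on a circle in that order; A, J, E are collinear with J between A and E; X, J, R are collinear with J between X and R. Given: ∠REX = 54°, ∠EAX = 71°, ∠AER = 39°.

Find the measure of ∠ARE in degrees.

∠ARE = 86°

1. ∠RAX = 126°  [cyclic AXER, opposite ∠A+∠E]
2. ∠ERX = 71°  [same arc XE]
3. ∠AXR = 39°  [same arc AR]
4. ∠EJR = 70°  [△EJR]
5. ∠ARX = 15°  [△AXR]
6. ∠AJR = 110°  [linear pair at J on AE]
7. ∠EAR = 55°  [△AJR]
8. ∠ARE = 86°  [△AER]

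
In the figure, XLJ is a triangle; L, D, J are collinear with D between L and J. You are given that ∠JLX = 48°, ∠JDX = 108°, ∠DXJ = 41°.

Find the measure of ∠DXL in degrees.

∠DXL = 60°

1. ∠DLX = 48°  [D on ray LJ]
2. ∠LDX = 72°  [linear pair at D on LJ]
3. ∠DXL = 60°  [△XLD]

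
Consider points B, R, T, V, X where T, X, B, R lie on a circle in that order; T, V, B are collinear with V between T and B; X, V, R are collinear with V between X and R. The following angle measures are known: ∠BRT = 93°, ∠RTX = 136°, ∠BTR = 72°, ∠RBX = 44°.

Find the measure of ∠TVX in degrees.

1. ∠RBT = 15°  [△TBR]
2. ∠BXR = 72°  [same arc BR]
3. ∠BRX = 64°  [△XBR]
4. ∠RXT = 15°  [same arc TR]
5. ∠BTX = 64°  [same arc XB]
6. ∠TVX = 101°  [△TVX]

∠TVX = 101°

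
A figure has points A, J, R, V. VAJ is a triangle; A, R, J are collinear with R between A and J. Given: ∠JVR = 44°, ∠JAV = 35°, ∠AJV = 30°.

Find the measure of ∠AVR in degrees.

∠AVR = 71°

1. ∠RAV = 35°  [R on ray AJ]
2. ∠RJV = 30°  [R on ray JA]
3. ∠JRV = 106°  [△VRJ]
4. ∠ARV = 74°  [linear pair at R on AJ]
5. ∠AVR = 71°  [△VAR]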